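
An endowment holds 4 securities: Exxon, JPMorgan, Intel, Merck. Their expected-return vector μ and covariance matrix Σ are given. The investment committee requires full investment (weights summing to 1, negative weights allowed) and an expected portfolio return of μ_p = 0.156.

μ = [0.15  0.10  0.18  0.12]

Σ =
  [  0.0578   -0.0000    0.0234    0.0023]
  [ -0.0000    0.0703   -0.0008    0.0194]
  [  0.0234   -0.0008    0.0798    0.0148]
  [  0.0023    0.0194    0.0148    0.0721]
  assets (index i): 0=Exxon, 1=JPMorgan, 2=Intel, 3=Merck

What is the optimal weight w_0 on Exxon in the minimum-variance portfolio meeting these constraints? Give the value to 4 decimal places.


u=Σ⁻¹μ = [1.9422  1.1704  1.5168  0.9761]
v=Σ⁻¹𝟙 = [14.1733  11.8701  6.8593  8.8156]
a=μᵀu=0.798533  b=𝟙ᵀu=5.605543  c=𝟙ᵀv=41.718235  D=ac−b²=1.891299
λ₁=(c·0.156−b)/D = (41.718235·0.156−5.605543)/1.891299 = 0.477186
λ₂=(a−b·0.156)/D = (0.798533−5.605543·0.156)/1.891299 = -0.040148
w* = 0.477186·u + -0.040148·v:
  w_0 = 0.477186·1.9422 + -0.040148·14.1733 = 0.3578  (Exxon)
  w_1 = 0.477186·1.1704 + -0.040148·11.8701 = 0.0819  (JPMorgan)
  w_2 = 0.477186·1.5168 + -0.040148·6.8593 = 0.4484  (Intel)
  w_3 = 0.477186·0.9761 + -0.040148·8.8156 = 0.1119  (Merck)
Σw_i=1.0000  μᵀw=0.1560
σ²=wᵀΣw=λ₁·μ_p+λ₂ = 0.477186·0.156 + -0.040148 = 0.034293 ≈ 0.0343

0.3578


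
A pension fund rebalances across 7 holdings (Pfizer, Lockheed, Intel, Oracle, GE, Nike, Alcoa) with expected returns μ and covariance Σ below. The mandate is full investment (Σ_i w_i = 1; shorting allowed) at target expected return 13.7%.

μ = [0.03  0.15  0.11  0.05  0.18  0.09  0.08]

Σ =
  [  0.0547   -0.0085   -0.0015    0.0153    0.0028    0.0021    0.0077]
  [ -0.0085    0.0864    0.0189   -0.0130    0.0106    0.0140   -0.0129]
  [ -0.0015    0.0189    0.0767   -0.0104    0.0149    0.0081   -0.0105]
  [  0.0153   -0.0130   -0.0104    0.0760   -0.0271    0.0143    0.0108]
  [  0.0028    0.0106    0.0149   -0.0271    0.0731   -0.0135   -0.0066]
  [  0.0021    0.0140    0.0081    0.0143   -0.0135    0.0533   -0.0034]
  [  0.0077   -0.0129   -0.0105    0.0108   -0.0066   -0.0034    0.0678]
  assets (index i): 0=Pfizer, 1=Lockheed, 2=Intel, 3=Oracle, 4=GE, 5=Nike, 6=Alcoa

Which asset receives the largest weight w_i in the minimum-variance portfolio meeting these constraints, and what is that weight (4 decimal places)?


GE (0.4072)

g=Σ⁻¹μ = [-0.1292  1.3913  0.7433  1.5912  3.1730  1.7014  1.7152]
h=Σ⁻¹𝟙 = [11.7539  10.4794  9.5513  15.5770  20.0596  16.0911  17.1658]
a=μᵀg=1.227632  b=𝟙ᵀg=10.186205  c=𝟙ᵀh=100.678074  D=ac−b²=19.836826
λ₁=(c·0.137−b)/D = (100.678074·0.137−10.186205)/19.836826 = 0.181818
λ₂=(a−b·0.137)/D = (1.227632−10.186205·0.137)/19.836826 = -0.008463
w* = 0.181818·g + -0.008463·h:
  w_0 = 0.181818·-0.1292 + -0.008463·11.7539 = -0.1230  (Pfizer)
  w_1 = 0.181818·1.3913 + -0.008463·10.4794 = 0.1643  (Lockheed)
  w_2 = 0.181818·0.7433 + -0.008463·9.5513 = 0.0543  (Intel)
  w_3 = 0.181818·1.5912 + -0.008463·15.5770 = 0.1575  (Oracle)
  w_4 = 0.181818·3.1730 + -0.008463·20.0596 = 0.4072  (GE)
  w_5 = 0.181818·1.7014 + -0.008463·16.0911 = 0.1732  (Nike)
  w_6 = 0.181818·1.7152 + -0.008463·17.1658 = 0.1666  (Alcoa)
Σw_i=1.0000  μᵀw=0.1370
σ²=wᵀΣw=λ₁·μ_p+λ₂ = 0.181818·0.137 + -0.008463 = 0.016446 ≈ 0.0164


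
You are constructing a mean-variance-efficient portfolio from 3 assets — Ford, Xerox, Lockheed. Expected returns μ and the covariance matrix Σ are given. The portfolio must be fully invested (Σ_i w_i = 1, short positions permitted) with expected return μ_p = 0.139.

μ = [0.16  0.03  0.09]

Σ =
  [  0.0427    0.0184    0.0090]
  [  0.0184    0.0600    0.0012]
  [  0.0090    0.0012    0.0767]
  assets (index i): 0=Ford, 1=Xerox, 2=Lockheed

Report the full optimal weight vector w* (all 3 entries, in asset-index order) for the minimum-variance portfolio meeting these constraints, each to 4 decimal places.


0.7321  0.0374  0.2305

p=Σ⁻¹μ = [3.9001  -0.7106  0.7269]
q=Σ⁻¹𝟙 = [16.1562  11.4928  10.9622]
a=μᵀp=0.668111  b=𝟙ᵀp=3.916385  c=𝟙ᵀq=38.611308  D=ac−b²=10.458588
λ₁=(c·0.139−b)/D = (38.611308·0.139−3.916385)/10.458588 = 0.138698
λ₂=(a−b·0.139)/D = (0.668111−3.916385·0.139)/10.458588 = 0.011831
w* = 0.138698·p + 0.011831·q:
  w_0 = 0.138698·3.9001 + 0.011831·16.1562 = 0.7321  (Ford)
  w_1 = 0.138698·-0.7106 + 0.011831·11.4928 = 0.0374  (Xerox)
  w_2 = 0.138698·0.7269 + 0.011831·10.9622 = 0.2305  (Lockheed)
Σw_i=1.0000  μᵀw=0.1390
σ²=wᵀΣw=λ₁·μ_p+λ₂ = 0.138698·0.139 + 0.011831 = 0.031110 ≈ 0.0311


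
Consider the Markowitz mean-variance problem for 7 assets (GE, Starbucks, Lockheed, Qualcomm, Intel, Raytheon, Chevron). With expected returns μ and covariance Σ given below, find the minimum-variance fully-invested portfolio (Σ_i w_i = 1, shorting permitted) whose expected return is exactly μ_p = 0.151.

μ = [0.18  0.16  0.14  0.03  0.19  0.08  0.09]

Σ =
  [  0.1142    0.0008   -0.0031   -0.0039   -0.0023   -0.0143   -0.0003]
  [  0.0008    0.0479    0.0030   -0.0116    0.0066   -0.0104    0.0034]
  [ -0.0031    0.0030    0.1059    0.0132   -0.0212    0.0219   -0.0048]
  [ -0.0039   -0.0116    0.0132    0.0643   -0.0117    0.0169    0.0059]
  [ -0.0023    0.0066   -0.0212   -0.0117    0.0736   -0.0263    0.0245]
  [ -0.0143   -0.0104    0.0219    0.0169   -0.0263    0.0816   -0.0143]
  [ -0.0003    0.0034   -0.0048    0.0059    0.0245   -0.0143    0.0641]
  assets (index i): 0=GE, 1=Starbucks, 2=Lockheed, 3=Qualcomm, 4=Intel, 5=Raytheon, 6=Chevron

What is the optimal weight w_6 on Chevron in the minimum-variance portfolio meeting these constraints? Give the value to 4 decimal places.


0.0077

g=Σ⁻¹μ = [2.0011  3.4384  1.4092  0.8968  3.6193  2.4448  0.4161]
h=Σ⁻¹𝟙 = [12.3648  25.1961  7.3057  16.7395  20.4705  20.5720  10.0936]
a=μᵀg=2.055228  b=𝟙ᵀg=14.225621  c=𝟙ᵀh=112.742299  D=ac−b²=29.342866
λ₁=(c·0.151−b)/D = (112.742299·0.151−14.225621)/29.342866 = 0.095371
λ₂=(a−b·0.151)/D = (2.055228−14.225621·0.151)/29.342866 = -0.003164
w* = 0.095371·g + -0.003164·h:
  w_0 = 0.095371·2.0011 + -0.003164·12.3648 = 0.1517  (GE)
  w_1 = 0.095371·3.4384 + -0.003164·25.1961 = 0.2482  (Starbucks)
  w_2 = 0.095371·1.4092 + -0.003164·7.3057 = 0.1113  (Lockheed)
  w_3 = 0.095371·0.8968 + -0.003164·16.7395 = 0.0326  (Qualcomm)
  w_4 = 0.095371·3.6193 + -0.003164·20.4705 = 0.2804  (Intel)
  w_5 = 0.095371·2.4448 + -0.003164·20.5720 = 0.1681  (Raytheon)
  w_6 = 0.095371·0.4161 + -0.003164·10.0936 = 0.0077  (Chevron)
Σw_i=1.0000  μᵀw=0.1510
σ²=wᵀΣw=λ₁·μ_p+λ₂ = 0.095371·0.151 + -0.003164 = 0.011237 ≈ 0.0112


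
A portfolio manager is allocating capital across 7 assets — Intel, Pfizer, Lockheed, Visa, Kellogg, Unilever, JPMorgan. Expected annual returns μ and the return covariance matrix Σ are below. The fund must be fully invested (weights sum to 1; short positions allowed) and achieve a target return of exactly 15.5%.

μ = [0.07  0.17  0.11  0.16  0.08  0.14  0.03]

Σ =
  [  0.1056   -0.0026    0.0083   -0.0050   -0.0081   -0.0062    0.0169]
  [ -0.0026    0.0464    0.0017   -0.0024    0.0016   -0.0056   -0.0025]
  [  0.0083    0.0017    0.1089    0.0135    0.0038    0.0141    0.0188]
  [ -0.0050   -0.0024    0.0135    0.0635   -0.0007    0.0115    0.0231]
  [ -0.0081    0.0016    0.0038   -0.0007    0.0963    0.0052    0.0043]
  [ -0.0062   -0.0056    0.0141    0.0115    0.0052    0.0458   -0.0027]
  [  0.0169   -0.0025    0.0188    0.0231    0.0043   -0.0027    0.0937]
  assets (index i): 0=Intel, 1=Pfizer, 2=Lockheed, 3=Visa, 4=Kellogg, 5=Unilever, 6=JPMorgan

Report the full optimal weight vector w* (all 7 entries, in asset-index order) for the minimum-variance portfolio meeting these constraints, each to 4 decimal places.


u=Σ⁻¹μ = [1.1408  4.1546  0.2202  2.3124  0.7205  2.9692  -0.3365]
v=Σ⁻¹𝟙 = [11.4508  25.3920  2.2411  10.8680  9.4235  22.3755  6.3679]
a=μᵀu=1.643563  b=𝟙ᵀu=11.181092  c=𝟙ᵀv=88.118805  D=ac−b²=19.811998
λ₁=(c·0.155−b)/D = (88.118805·0.155−11.181092)/19.811998 = 0.125042
λ₂=(a−b·0.155)/D = (1.643563−11.181092·0.155)/19.811998 = -0.004518
w* = 0.125042·u + -0.004518·v:
  w_0 = 0.125042·1.1408 + -0.004518·11.4508 = 0.0909  (Intel)
  w_1 = 0.125042·4.1546 + -0.004518·25.3920 = 0.4048  (Pfizer)
  w_2 = 0.125042·0.2202 + -0.004518·2.2411 = 0.0174  (Lockheed)
  w_3 = 0.125042·2.3124 + -0.004518·10.8680 = 0.2400  (Visa)
  w_4 = 0.125042·0.7205 + -0.004518·9.4235 = 0.0475  (Kellogg)
  w_5 = 0.125042·2.9692 + -0.004518·22.3755 = 0.2702  (Unilever)
  w_6 = 0.125042·-0.3365 + -0.004518·6.3679 = -0.0708  (JPMorgan)
Σw_i=1.0000  μᵀw=0.1550
σ²=wᵀΣw=λ₁·μ_p+λ₂ = 0.125042·0.155 + -0.004518 = 0.014864 ≈ 0.0149

0.0909  0.4048  0.0174  0.2400  0.0475  0.2702  -0.0708


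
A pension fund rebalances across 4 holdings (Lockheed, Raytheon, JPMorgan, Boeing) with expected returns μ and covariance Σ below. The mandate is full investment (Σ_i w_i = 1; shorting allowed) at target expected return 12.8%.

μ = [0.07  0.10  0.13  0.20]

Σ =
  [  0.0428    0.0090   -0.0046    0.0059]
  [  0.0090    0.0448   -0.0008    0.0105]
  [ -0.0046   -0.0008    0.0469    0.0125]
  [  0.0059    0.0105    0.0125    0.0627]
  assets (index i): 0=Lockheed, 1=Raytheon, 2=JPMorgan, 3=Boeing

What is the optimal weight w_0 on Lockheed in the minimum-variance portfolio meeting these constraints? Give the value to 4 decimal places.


p=Σ⁻¹μ = [1.2460  1.4670  2.2872  2.3709]
q=Σ⁻¹𝟙 = [21.2395  16.8604  21.8903  6.7627]
a=μᵀp=1.005434  b=𝟙ᵀp=7.371098  c=𝟙ᵀq=66.753013  D=ac−b²=12.782683
λ₁=(c·0.128−b)/D = (66.753013·0.128−7.371098)/12.782683 = 0.091787
λ₂=(a−b·0.128)/D = (1.005434−7.371098·0.128)/12.782683 = 0.004845
w* = 0.091787·p + 0.004845·q:
  w_0 = 0.091787·1.2460 + 0.004845·21.2395 = 0.2173  (Lockheed)
  w_1 = 0.091787·1.4670 + 0.004845·16.8604 = 0.2163  (Raytheon)
  w_2 = 0.091787·2.2872 + 0.004845·21.8903 = 0.3160  (JPMorgan)
  w_3 = 0.091787·2.3709 + 0.004845·6.7627 = 0.2504  (Boeing)
Σw_i=1.0000  μᵀw=0.1280
σ²=wᵀΣw=λ₁·μ_p+λ₂ = 0.091787·0.128 + 0.004845 = 0.016594 ≈ 0.0166

0.2173


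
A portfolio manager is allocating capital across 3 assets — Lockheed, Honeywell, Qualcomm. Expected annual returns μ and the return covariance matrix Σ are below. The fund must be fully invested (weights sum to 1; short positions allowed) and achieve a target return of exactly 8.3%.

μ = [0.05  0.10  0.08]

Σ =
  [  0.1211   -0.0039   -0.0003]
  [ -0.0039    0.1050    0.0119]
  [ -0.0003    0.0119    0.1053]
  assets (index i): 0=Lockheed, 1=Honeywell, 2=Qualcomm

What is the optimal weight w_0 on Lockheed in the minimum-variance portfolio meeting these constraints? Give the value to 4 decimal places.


0.2077

p=Σ⁻¹μ = [0.4433  0.8941  0.6600]
q=Σ⁻¹𝟙 = [8.5646  8.8766  8.5179]
a=μᵀp=0.164367  b=𝟙ᵀp=1.997321  c=𝟙ᵀq=25.959098  D=ac−b²=0.277539
λ₁=(c·0.083−b)/D = (25.959098·0.083−1.997321)/0.277539 = 0.566710
λ₂=(a−b·0.083)/D = (0.164367−1.997321·0.083)/0.277539 = -0.005081
w* = 0.566710·p + -0.005081·q:
  w_0 = 0.566710·0.4433 + -0.005081·8.5646 = 0.2077  (Lockheed)
  w_1 = 0.566710·0.8941 + -0.005081·8.8766 = 0.4616  (Honeywell)
  w_2 = 0.566710·0.6600 + -0.005081·8.5179 = 0.3307  (Qualcomm)
Σw_i=1.0000  μᵀw=0.0830
σ²=wᵀΣw=λ₁·μ_p+λ₂ = 0.566710·0.083 + -0.005081 = 0.041956 ≈ 0.0420


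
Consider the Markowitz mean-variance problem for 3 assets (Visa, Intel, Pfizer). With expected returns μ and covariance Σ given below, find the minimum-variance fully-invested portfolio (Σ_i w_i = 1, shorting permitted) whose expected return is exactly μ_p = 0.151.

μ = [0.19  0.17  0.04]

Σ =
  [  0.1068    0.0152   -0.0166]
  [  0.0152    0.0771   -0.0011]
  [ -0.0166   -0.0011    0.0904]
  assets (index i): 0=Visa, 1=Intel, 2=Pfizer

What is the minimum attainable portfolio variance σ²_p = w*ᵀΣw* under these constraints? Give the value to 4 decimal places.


g=Σ⁻¹μ = [1.6282  1.8948  0.7645]
h=Σ⁻¹𝟙 = [9.7854  11.2264  12.9954]
a=μᵀg=0.662058  b=𝟙ᵀg=4.287537  c=𝟙ᵀh=34.007265  D=ac−b²=4.131808
λ₁=(c·0.151−b)/D = (34.007265·0.151−4.287537)/4.131808 = 0.205130
λ₂=(a−b·0.151)/D = (0.662058−4.287537·0.151)/4.131808 = 0.003543
w* = 0.205130·g + 0.003543·h:
  w_0 = 0.205130·1.6282 + 0.003543·9.7854 = 0.3687  (Visa)
  w_1 = 0.205130·1.8948 + 0.003543·11.2264 = 0.4285  (Intel)
  w_2 = 0.205130·0.7645 + 0.003543·12.9954 = 0.2029  (Pfizer)
Σw_i=1.0000  μᵀw=0.1510
σ²=wᵀΣw=λ₁·μ_p+λ₂ = 0.205130·0.151 + 0.003543 = 0.034518 ≈ 0.0345

0.0345


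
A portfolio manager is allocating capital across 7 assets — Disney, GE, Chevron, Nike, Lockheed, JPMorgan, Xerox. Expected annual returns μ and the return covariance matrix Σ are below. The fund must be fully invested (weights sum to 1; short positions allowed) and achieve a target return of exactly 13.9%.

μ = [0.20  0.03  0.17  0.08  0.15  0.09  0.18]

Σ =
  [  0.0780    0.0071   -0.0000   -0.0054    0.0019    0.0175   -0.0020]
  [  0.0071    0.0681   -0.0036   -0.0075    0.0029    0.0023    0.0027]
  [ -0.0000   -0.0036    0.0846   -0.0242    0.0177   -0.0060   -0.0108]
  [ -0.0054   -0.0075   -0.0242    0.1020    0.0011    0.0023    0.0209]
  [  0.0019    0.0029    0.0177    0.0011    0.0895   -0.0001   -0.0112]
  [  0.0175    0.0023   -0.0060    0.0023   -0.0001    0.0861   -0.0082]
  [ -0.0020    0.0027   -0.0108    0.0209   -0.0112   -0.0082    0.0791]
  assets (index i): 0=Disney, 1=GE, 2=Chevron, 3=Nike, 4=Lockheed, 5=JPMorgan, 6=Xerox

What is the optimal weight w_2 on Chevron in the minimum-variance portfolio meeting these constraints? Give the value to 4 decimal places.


g=Σ⁻¹μ = [2.4281  0.2090  2.3811  0.8973  1.4779  0.9495  2.7256]
h=Σ⁻¹𝟙 = [9.9261  14.5593  16.6555  12.1554  8.7975  11.3764  13.8836]
a=μᵀg=1.766191  b=𝟙ᵀg=11.068418  c=𝟙ᵀh=87.353795  D=ac−b²=31.773623
λ₁=(c·0.139−b)/D = (87.353795·0.139−11.068418)/31.773623 = 0.033794
λ₂=(a−b·0.139)/D = (1.766191−11.068418·0.139)/31.773623 = 0.007166
w* = 0.033794·g + 0.007166·h:
  w_0 = 0.033794·2.4281 + 0.007166·9.9261 = 0.1532  (Disney)
  w_1 = 0.033794·0.2090 + 0.007166·14.5593 = 0.1114  (GE)
  w_2 = 0.033794·2.3811 + 0.007166·16.6555 = 0.1998  (Chevron)
  w_3 = 0.033794·0.8973 + 0.007166·12.1554 = 0.1174  (Nike)
  w_4 = 0.033794·1.4779 + 0.007166·8.7975 = 0.1130  (Lockheed)
  w_5 = 0.033794·0.9495 + 0.007166·11.3764 = 0.1136  (JPMorgan)
  w_6 = 0.033794·2.7256 + 0.007166·13.8836 = 0.1916  (Xerox)
Σw_i=1.0000  μᵀw=0.1390
σ²=wᵀΣw=λ₁·μ_p+λ₂ = 0.033794·0.139 + 0.007166 = 0.011863 ≈ 0.0119

0.1998


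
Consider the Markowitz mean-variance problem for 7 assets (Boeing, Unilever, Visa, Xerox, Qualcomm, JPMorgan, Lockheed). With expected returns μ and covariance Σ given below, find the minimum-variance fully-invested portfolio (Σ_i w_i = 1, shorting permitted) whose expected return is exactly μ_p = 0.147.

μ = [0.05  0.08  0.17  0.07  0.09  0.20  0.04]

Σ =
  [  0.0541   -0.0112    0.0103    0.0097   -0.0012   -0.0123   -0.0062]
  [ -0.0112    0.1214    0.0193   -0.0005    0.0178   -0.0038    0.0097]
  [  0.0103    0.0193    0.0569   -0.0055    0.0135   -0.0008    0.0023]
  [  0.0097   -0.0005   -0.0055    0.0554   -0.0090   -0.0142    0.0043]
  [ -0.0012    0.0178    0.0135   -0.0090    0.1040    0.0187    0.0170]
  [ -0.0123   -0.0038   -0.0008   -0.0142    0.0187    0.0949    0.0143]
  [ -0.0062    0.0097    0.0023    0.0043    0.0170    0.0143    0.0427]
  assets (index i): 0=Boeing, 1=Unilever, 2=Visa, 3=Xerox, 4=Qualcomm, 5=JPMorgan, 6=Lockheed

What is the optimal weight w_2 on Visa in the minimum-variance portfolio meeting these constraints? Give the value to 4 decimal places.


0.3589

x=Σ⁻¹μ = [0.5756  0.3250  2.9835  2.1834  0.2196  2.5608  -0.3791]
y=Σ⁻¹𝟙 = [19.0831  6.6786  12.3015  18.6563  3.7099  12.9854  16.3058]
a=μᵀx=1.231578  b=𝟙ᵀx=8.468847  c=𝟙ᵀy=89.720639  D=ac−b²=38.776615
λ₁=(c·0.147−b)/D = (89.720639·0.147−8.468847)/38.776615 = 0.121725
λ₂=(a−b·0.147)/D = (1.231578−8.468847·0.147)/38.776615 = -0.000344
w* = 0.121725·x + -0.000344·y:
  w_0 = 0.121725·0.5756 + -0.000344·19.0831 = 0.0635  (Boeing)
  w_1 = 0.121725·0.3250 + -0.000344·6.6786 = 0.0373  (Unilever)
  w_2 = 0.121725·2.9835 + -0.000344·12.3015 = 0.3589  (Visa)
  w_3 = 0.121725·2.1834 + -0.000344·18.6563 = 0.2593  (Xerox)
  w_4 = 0.121725·0.2196 + -0.000344·3.7099 = 0.0255  (Qualcomm)
  w_5 = 0.121725·2.5608 + -0.000344·12.9854 = 0.3072  (JPMorgan)
  w_6 = 0.121725·-0.3791 + -0.000344·16.3058 = -0.0518  (Lockheed)
Σw_i=1.0000  μᵀw=0.1470
σ²=wᵀΣw=λ₁·μ_p+λ₂ = 0.121725·0.147 + -0.000344 = 0.017550 ≈ 0.0175


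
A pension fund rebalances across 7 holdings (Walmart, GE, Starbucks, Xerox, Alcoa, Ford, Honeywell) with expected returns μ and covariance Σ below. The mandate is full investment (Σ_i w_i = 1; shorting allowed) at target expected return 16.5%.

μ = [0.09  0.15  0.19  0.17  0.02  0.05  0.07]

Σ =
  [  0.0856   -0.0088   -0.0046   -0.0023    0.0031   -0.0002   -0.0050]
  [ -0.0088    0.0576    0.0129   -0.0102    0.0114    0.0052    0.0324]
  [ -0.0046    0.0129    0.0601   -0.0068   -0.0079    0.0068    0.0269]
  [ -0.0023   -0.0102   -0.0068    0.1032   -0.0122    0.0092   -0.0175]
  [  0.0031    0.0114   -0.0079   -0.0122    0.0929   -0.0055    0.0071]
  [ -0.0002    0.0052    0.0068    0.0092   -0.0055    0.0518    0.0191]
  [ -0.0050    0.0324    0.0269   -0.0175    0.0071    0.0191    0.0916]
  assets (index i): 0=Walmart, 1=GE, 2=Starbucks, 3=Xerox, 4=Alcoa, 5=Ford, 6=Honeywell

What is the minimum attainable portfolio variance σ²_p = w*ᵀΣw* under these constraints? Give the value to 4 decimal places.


0.0183

p=Σ⁻¹μ = [1.5102  2.8038  3.3013  2.0720  0.4487  0.2315  -0.8018]
q=Σ⁻¹𝟙 = [13.9398  14.1719  15.8899  12.6620  12.4208  14.7828  0.3727]
a=μᵀp=1.500389  b=𝟙ᵀp=9.565630  c=𝟙ᵀq=84.239859  D=ac−b²=34.891280
λ₁=(c·0.165−b)/D = (84.239859·0.165−9.565630)/34.891280 = 0.124213
λ₂=(a−b·0.165)/D = (1.500389−9.565630·0.165)/34.891280 = -0.002234
w* = 0.124213·p + -0.002234·q:
  w_0 = 0.124213·1.5102 + -0.002234·13.9398 = 0.1564  (Walmart)
  w_1 = 0.124213·2.8038 + -0.002234·14.1719 = 0.3166  (GE)
  w_2 = 0.124213·3.3013 + -0.002234·15.8899 = 0.3746  (Starbucks)
  w_3 = 0.124213·2.0720 + -0.002234·12.6620 = 0.2291  (Xerox)
  w_4 = 0.124213·0.4487 + -0.002234·12.4208 = 0.0280  (Alcoa)
  w_5 = 0.124213·0.2315 + -0.002234·14.7828 = -0.0043  (Ford)
  w_6 = 0.124213·-0.8018 + -0.002234·0.3727 = -0.1004  (Honeywell)
Σw_i=1.0000  μᵀw=0.1650
σ²=wᵀΣw=λ₁·μ_p+λ₂ = 0.124213·0.165 + -0.002234 = 0.018261 ≈ 0.0183


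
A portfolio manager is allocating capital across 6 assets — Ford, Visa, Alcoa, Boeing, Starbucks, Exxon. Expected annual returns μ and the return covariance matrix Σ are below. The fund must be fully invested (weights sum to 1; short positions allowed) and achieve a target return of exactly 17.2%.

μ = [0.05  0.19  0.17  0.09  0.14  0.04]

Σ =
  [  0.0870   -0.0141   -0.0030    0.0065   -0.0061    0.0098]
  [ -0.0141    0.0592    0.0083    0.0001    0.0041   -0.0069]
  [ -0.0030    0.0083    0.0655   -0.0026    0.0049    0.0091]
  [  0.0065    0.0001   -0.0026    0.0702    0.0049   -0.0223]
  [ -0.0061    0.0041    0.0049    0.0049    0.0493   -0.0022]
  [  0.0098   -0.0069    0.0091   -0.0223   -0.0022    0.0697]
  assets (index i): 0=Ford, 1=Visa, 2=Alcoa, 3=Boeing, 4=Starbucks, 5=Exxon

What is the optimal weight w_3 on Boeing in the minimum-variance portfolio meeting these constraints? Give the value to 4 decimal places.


0.0311

p=Σ⁻¹μ = [1.1059  3.1402  1.9842  1.3949  2.4239  0.9930]
q=Σ⁻¹𝟙 = [12.6973  19.5045  10.0095  18.3754  18.2883  19.6423]
a=μᵀp=1.493860  b=𝟙ᵀp=11.042169  c=𝟙ᵀq=98.517236  D=ac−b²=25.241485
λ₁=(c·0.172−b)/D = (98.517236·0.172−11.042169)/25.241485 = 0.233853
λ₂=(a−b·0.172)/D = (1.493860−11.042169·0.172)/25.241485 = -0.016061
w* = 0.233853·p + -0.016061·q:
  w_0 = 0.233853·1.1059 + -0.016061·12.6973 = 0.0547  (Ford)
  w_1 = 0.233853·3.1402 + -0.016061·19.5045 = 0.4211  (Visa)
  w_2 = 0.233853·1.9842 + -0.016061·10.0095 = 0.3033  (Alcoa)
  w_3 = 0.233853·1.3949 + -0.016061·18.3754 = 0.0311  (Boeing)
  w_4 = 0.233853·2.4239 + -0.016061·18.2883 = 0.2731  (Starbucks)
  w_5 = 0.233853·0.9930 + -0.016061·19.6423 = -0.0833  (Exxon)
Σw_i=1.0000  μᵀw=0.1720
σ²=wᵀΣw=λ₁·μ_p+λ₂ = 0.233853·0.172 + -0.016061 = 0.024162 ≈ 0.0242


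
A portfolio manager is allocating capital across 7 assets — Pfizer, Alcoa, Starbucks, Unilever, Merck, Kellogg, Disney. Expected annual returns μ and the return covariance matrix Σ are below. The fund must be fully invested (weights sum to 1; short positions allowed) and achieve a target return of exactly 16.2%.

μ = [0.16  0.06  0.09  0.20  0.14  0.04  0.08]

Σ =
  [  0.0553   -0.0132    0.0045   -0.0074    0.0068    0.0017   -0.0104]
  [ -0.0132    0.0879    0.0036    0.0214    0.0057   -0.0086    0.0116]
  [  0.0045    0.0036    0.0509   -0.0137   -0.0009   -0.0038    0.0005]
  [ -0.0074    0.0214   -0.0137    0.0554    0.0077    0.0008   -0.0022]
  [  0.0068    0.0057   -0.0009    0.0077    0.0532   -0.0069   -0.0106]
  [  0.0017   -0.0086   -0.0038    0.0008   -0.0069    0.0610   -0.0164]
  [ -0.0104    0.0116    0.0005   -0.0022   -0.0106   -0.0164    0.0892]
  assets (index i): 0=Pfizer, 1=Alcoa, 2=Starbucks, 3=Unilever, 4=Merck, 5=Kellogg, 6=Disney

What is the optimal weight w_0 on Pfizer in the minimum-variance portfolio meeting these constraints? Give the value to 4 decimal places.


0.2547

p=Σ⁻¹μ = [3.2501  -0.3368  2.8775  4.6371  2.1981  1.4057  1.9375]
q=Σ⁻¹𝟙 = [21.1547  6.6402  25.3697  22.2431  19.9824  25.7548  20.3299]
a=μᵀp=2.205164  b=𝟙ᵀp=15.969163  c=𝟙ᵀq=141.474685  D=ac−b²=56.960686
λ₁=(c·0.162−b)/D = (141.474685·0.162−15.969163)/56.960686 = 0.122009
λ₂=(a−b·0.162)/D = (2.205164−15.969163·0.162)/56.960686 = -0.006704
w* = 0.122009·p + -0.006704·q:
  w_0 = 0.122009·3.2501 + -0.006704·21.1547 = 0.2547  (Pfizer)
  w_1 = 0.122009·-0.3368 + -0.006704·6.6402 = -0.0856  (Alcoa)
  w_2 = 0.122009·2.8775 + -0.006704·25.3697 = 0.1810  (Starbucks)
  w_3 = 0.122009·4.6371 + -0.006704·22.2431 = 0.4167  (Unilever)
  w_4 = 0.122009·2.1981 + -0.006704·19.9824 = 0.1342  (Merck)
  w_5 = 0.122009·1.4057 + -0.006704·25.7548 = -0.0011  (Kellogg)
  w_6 = 0.122009·1.9375 + -0.006704·20.3299 = 0.1001  (Disney)
Σw_i=1.0000  μᵀw=0.1620
σ²=wᵀΣw=λ₁·μ_p+λ₂ = 0.122009·0.162 + -0.006704 = 0.013062 ≈ 0.0131


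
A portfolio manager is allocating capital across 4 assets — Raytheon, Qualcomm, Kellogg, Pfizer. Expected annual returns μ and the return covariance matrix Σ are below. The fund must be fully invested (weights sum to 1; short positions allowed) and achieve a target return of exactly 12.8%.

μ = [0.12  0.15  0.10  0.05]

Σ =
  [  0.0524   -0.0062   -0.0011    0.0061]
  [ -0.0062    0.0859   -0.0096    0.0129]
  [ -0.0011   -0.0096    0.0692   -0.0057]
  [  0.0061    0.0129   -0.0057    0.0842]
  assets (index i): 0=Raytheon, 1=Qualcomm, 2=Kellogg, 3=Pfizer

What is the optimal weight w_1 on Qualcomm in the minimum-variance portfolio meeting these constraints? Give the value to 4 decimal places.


x=Σ⁻¹μ = [2.5519  2.0996  1.7941  0.2087]
y=Σ⁻¹𝟙 = [19.9500  13.5995  17.4395  9.5282]
a=μᵀx=0.811006  b=𝟙ᵀx=6.654273  c=𝟙ᵀy=60.517122  D=ac−b²=4.800377
λ₁=(c·0.128−b)/D = (60.517122·0.128−6.654273)/4.800377 = 0.227465
λ₂=(a−b·0.128)/D = (0.811006−6.654273·0.128)/4.800377 = -0.008487
w* = 0.227465·x + -0.008487·y:
  w_0 = 0.227465·2.5519 + -0.008487·19.9500 = 0.4111  (Raytheon)
  w_1 = 0.227465·2.0996 + -0.008487·13.5995 = 0.3622  (Qualcomm)
  w_2 = 0.227465·1.7941 + -0.008487·17.4395 = 0.2601  (Kellogg)
  w_3 = 0.227465·0.2087 + -0.008487·9.5282 = -0.0334  (Pfizer)
Σw_i=1.0000  μᵀw=0.1280
σ²=wᵀΣw=λ₁·μ_p+λ₂ = 0.227465·0.128 + -0.008487 = 0.020628 ≈ 0.0206

0.3622


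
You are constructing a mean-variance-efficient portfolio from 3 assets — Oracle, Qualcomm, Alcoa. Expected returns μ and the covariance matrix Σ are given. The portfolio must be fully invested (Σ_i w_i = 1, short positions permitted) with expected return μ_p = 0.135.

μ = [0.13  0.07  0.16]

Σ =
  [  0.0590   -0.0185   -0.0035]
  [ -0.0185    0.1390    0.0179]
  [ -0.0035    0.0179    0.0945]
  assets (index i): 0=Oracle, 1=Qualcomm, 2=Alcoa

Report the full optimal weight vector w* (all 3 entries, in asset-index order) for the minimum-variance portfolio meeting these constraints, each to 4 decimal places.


0.5209  0.1041  0.3749

g=Σ⁻¹μ = [2.4971  0.6212  1.6679]
h=Σ⁻¹𝟙 = [20.2330  8.6386  9.6951]
a=μᵀg=0.634976  b=𝟙ᵀg=4.786206  c=𝟙ᵀh=38.566700  D=ac−b²=1.581169
λ₁=(c·0.135−b)/D = (38.566700·0.135−4.786206)/1.581169 = 0.265815
λ₂=(a−b·0.135)/D = (0.634976−4.786206·0.135)/1.581169 = -0.007059
w* = 0.265815·g + -0.007059·h:
  w_0 = 0.265815·2.4971 + -0.007059·20.2330 = 0.5209  (Oracle)
  w_1 = 0.265815·0.6212 + -0.007059·8.6386 = 0.1041  (Qualcomm)
  w_2 = 0.265815·1.6679 + -0.007059·9.6951 = 0.3749  (Alcoa)
Σw_i=1.0000  μᵀw=0.1350
σ²=wᵀΣw=λ₁·μ_p+λ₂ = 0.265815·0.135 + -0.007059 = 0.028826 ≈ 0.0288


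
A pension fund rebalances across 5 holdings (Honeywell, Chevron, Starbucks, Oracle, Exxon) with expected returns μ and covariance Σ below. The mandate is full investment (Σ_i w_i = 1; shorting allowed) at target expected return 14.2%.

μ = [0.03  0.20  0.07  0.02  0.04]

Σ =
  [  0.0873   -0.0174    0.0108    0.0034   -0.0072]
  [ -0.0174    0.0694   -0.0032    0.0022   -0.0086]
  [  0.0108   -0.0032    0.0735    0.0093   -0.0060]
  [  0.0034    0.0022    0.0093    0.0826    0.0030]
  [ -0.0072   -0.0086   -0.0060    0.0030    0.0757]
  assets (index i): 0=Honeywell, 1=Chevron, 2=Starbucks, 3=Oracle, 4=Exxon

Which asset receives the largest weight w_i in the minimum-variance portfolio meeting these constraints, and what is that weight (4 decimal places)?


x=Σ⁻¹μ = [0.9639  3.3071  1.0484  -0.0429  1.0806]
y=Σ⁻¹𝟙 = [15.1293  20.6889  12.6009  8.8731  17.6465]
a=μᵀx=0.806091  b=𝟙ᵀx=6.357050  c=𝟙ᵀy=74.938707  D=ac−b²=19.995347
λ₁=(c·0.142−b)/D = (74.938707·0.142−6.357050)/19.995347 = 0.214262
λ₂=(a−b·0.142)/D = (0.806091−6.357050·0.142)/19.995347 = -0.004832
w* = 0.214262·x + -0.004832·y:
  w_0 = 0.214262·0.9639 + -0.004832·15.1293 = 0.1334  (Honeywell)
  w_1 = 0.214262·3.3071 + -0.004832·20.6889 = 0.6086  (Chevron)
  w_2 = 0.214262·1.0484 + -0.004832·12.6009 = 0.1637  (Starbucks)
  w_3 = 0.214262·-0.0429 + -0.004832·8.8731 = -0.0521  (Oracle)
  w_4 = 0.214262·1.0806 + -0.004832·17.6465 = 0.1463  (Exxon)
Σw_i=1.0000  μᵀw=0.1420
σ²=wᵀΣw=λ₁·μ_p+λ₂ = 0.214262·0.142 + -0.004832 = 0.025594 ≈ 0.0256

Chevron (0.6086)


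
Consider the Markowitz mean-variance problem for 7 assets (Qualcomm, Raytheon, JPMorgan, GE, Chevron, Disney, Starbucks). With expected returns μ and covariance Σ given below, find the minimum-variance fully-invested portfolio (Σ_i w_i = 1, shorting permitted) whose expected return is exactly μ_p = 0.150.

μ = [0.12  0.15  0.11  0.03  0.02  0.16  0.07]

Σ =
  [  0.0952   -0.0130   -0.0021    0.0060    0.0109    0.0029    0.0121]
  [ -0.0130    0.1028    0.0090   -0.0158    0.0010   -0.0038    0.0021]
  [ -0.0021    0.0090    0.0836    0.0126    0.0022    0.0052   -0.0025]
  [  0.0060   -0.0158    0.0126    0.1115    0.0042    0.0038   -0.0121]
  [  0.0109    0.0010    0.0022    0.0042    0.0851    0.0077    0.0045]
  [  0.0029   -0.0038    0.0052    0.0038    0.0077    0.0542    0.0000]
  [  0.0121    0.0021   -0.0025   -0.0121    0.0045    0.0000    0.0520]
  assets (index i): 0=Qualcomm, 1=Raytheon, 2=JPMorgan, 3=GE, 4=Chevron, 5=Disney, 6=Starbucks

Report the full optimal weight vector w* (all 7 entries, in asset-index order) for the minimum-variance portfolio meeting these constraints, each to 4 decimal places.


g=Σ⁻¹μ = [1.2914  1.6812  0.9727  0.3634  -0.3182  2.9272  1.1366]
h=Σ⁻¹𝟙 = [7.8617  11.7072  8.6895  10.4686  7.3839  16.2337  19.1434]
a=μᵀg=1.066615  b=𝟙ᵀg=8.054493  c=𝟙ᵀh=81.487977  D=ac−b²=22.041431
λ₁=(c·0.150−b)/D = (81.487977·0.150−8.054493)/22.041431 = 0.189130
λ₂=(a−b·0.150)/D = (1.066615−8.054493·0.150)/22.041431 = -0.006422
w* = 0.189130·g + -0.006422·h:
  w_0 = 0.189130·1.2914 + -0.006422·7.8617 = 0.1938  (Qualcomm)
  w_1 = 0.189130·1.6812 + -0.006422·11.7072 = 0.2428  (Raytheon)
  w_2 = 0.189130·0.9727 + -0.006422·8.6895 = 0.1282  (JPMorgan)
  w_3 = 0.189130·0.3634 + -0.006422·10.4686 = 0.0015  (GE)
  w_4 = 0.189130·-0.3182 + -0.006422·7.3839 = -0.1076  (Chevron)
  w_5 = 0.189130·2.9272 + -0.006422·16.2337 = 0.4494  (Disney)
  w_6 = 0.189130·1.1366 + -0.006422·19.1434 = 0.0920  (Starbucks)
Σw_i=1.0000  μᵀw=0.1500
σ²=wᵀΣw=λ₁·μ_p+λ₂ = 0.189130·0.150 + -0.006422 = 0.021947 ≈ 0.0219

0.1938  0.2428  0.1282  0.0015  -0.1076  0.4494  0.0920


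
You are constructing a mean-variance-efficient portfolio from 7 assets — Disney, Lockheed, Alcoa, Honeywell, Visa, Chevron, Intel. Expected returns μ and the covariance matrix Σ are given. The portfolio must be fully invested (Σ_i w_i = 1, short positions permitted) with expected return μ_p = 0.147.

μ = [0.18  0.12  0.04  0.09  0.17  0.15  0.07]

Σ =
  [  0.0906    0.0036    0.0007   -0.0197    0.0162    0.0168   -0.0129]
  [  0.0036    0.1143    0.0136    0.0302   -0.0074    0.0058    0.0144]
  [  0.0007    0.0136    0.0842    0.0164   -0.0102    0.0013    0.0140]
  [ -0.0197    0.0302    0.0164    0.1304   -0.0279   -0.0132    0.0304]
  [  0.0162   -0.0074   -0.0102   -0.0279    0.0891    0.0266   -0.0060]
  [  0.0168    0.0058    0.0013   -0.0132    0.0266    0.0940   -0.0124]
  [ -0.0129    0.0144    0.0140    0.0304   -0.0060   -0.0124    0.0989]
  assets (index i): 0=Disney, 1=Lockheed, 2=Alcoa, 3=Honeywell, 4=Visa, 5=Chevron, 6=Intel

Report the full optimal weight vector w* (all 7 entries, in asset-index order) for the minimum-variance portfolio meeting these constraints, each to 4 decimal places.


g=Σ⁻¹μ = [1.8019  0.6525  0.2215  1.0931  1.7574  0.9802  0.7100]
h=Σ⁻¹𝟙 = [10.3477  4.4274  9.3445  8.2912  11.7575  7.3556  8.5805]
a=μᵀg=1.005372  b=𝟙ᵀg=7.216605  c=𝟙ᵀh=60.104340  D=ac−b²=8.347808
λ₁=(c·0.147−b)/D = (60.104340·0.147−7.216605)/8.347808 = 0.193911
λ₂=(a−b·0.147)/D = (1.005372−7.216605·0.147)/8.347808 = -0.006645
w* = 0.193911·g + -0.006645·h:
  w_0 = 0.193911·1.8019 + -0.006645·10.3477 = 0.2806  (Disney)
  w_1 = 0.193911·0.6525 + -0.006645·4.4274 = 0.0971  (Lockheed)
  w_2 = 0.193911·0.2215 + -0.006645·9.3445 = -0.0191  (Alcoa)
  w_3 = 0.193911·1.0931 + -0.006645·8.2912 = 0.1569  (Honeywell)
  w_4 = 0.193911·1.7574 + -0.006645·11.7575 = 0.2626  (Visa)
  w_5 = 0.193911·0.9802 + -0.006645·7.3556 = 0.1412  (Chevron)
  w_6 = 0.193911·0.7100 + -0.006645·8.5805 = 0.0807  (Intel)
Σw_i=1.0000  μᵀw=0.1470
σ²=wᵀΣw=λ₁·μ_p+λ₂ = 0.193911·0.147 + -0.006645 = 0.021860 ≈ 0.0219

0.2806  0.0971  -0.0191  0.1569  0.2626  0.1412  0.0807


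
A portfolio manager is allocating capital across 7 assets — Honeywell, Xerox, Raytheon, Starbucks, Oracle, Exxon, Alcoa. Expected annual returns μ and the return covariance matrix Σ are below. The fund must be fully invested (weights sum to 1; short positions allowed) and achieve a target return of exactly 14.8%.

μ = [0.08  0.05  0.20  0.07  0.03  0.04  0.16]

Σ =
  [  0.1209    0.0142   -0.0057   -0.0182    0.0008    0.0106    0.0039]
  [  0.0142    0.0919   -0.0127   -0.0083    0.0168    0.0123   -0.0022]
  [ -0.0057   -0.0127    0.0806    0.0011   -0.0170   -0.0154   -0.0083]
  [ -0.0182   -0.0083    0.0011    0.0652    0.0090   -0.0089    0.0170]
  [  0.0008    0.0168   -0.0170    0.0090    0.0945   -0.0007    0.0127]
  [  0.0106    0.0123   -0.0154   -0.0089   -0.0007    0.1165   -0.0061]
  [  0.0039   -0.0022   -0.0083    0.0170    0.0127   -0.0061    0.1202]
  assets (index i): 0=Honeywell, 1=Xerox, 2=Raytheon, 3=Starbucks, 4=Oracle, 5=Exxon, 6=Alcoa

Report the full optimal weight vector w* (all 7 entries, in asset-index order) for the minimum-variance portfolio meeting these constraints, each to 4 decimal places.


0.0797  0.0773  0.4657  0.0691  0.0129  0.0654  0.2298

x=Σ⁻¹μ = [0.7516  0.7906  3.0215  1.0149  0.4378  0.7432  1.3778]
y=Σ⁻¹𝟙 = [9.3201  10.6203  19.2951  17.3993  9.6202  10.8986  6.6197]
a=μᵀx=1.038299  b=𝟙ᵀx=8.137299  c=𝟙ᵀy=83.773305  D=ac−b²=20.766075
λ₁=(c·0.148−b)/D = (83.773305·0.148−8.137299)/20.766075 = 0.205198
λ₂=(a−b·0.148)/D = (1.038299−8.137299·0.148)/20.766075 = -0.007995
w* = 0.205198·x + -0.007995·y:
  w_0 = 0.205198·0.7516 + -0.007995·9.3201 = 0.0797  (Honeywell)
  w_1 = 0.205198·0.7906 + -0.007995·10.6203 = 0.0773  (Xerox)
  w_2 = 0.205198·3.0215 + -0.007995·19.2951 = 0.4657  (Raytheon)
  w_3 = 0.205198·1.0149 + -0.007995·17.3993 = 0.0691  (Starbucks)
  w_4 = 0.205198·0.4378 + -0.007995·9.6202 = 0.0129  (Oracle)
  w_5 = 0.205198·0.7432 + -0.007995·10.8986 = 0.0654  (Exxon)
  w_6 = 0.205198·1.3778 + -0.007995·6.6197 = 0.2298  (Alcoa)
Σw_i=1.0000  μᵀw=0.1480
σ²=wᵀΣw=λ₁·μ_p+λ₂ = 0.205198·0.148 + -0.007995 = 0.022374 ≈ 0.0224


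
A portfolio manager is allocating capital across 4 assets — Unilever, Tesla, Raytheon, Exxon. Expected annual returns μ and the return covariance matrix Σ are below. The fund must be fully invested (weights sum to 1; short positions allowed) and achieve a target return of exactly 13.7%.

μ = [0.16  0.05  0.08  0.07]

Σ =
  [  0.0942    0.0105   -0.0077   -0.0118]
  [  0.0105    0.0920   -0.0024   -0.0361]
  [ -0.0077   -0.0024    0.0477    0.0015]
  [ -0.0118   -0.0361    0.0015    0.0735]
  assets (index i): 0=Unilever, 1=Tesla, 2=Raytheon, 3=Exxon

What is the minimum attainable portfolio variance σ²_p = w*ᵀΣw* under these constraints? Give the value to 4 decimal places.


0.0454

g=Σ⁻¹μ = [1.9623  1.0565  1.9922  1.7456]
h=Σ⁻¹𝟙 = [13.4528  19.7484  23.3438  24.9883]
a=μᵀg=0.648355  b=𝟙ᵀg=6.756553  c=𝟙ᵀh=81.533312  D=ac−b²=7.211514
λ₁=(c·0.137−b)/D = (81.533312·0.137−6.756553)/7.211514 = 0.612009
λ₂=(a−b·0.137)/D = (0.648355−6.756553·0.137)/7.211514 = -0.038451
w* = 0.612009·g + -0.038451·h:
  w_0 = 0.612009·1.9623 + -0.038451·13.4528 = 0.6836  (Unilever)
  w_1 = 0.612009·1.0565 + -0.038451·19.7484 = -0.1128  (Tesla)
  w_2 = 0.612009·1.9922 + -0.038451·23.3438 = 0.3216  (Raytheon)
  w_3 = 0.612009·1.7456 + -0.038451·24.9883 = 0.1075  (Exxon)
Σw_i=1.0000  μᵀw=0.1370
σ²=wᵀΣw=λ₁·μ_p+λ₂ = 0.612009·0.137 + -0.038451 = 0.045394 ≈ 0.0454


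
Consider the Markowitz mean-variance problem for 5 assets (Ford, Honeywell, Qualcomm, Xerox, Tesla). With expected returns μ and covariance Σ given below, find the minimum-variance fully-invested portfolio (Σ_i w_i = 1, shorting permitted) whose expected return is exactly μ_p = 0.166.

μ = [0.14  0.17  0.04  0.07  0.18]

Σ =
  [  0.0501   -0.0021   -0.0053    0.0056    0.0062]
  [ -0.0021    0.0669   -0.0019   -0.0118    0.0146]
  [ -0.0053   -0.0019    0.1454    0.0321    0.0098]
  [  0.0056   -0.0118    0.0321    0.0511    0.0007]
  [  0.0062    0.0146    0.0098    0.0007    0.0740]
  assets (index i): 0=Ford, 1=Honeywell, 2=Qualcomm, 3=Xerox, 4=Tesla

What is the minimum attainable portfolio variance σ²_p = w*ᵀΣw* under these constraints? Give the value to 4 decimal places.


0.0259

x=Σ⁻¹μ = [2.4856  2.5452  -0.0972  1.7227  1.7186]
y=Σ⁻¹𝟙 = [17.7894  17.3087  2.8585  19.7110  8.0431]
a=μᵀx=1.206709  b=𝟙ᵀx=8.374858  c=𝟙ᵀy=65.710686  D=ac−b²=9.155407
λ₁=(c·0.166−b)/D = (65.710686·0.166−8.374858)/9.155407 = 0.276680
λ₂=(a−b·0.166)/D = (1.206709−8.374858·0.166)/9.155407 = -0.020045
w* = 0.276680·x + -0.020045·y:
  w_0 = 0.276680·2.4856 + -0.020045·17.7894 = 0.3311  (Ford)
  w_1 = 0.276680·2.5452 + -0.020045·17.3087 = 0.3572  (Honeywell)
  w_2 = 0.276680·-0.0972 + -0.020045·2.8585 = -0.0842  (Qualcomm)
  w_3 = 0.276680·1.7227 + -0.020045·19.7110 = 0.0815  (Xerox)
  w_4 = 0.276680·1.7186 + -0.020045·8.0431 = 0.3143  (Tesla)
Σw_i=1.0000  μᵀw=0.1660
σ²=wᵀΣw=λ₁·μ_p+λ₂ = 0.276680·0.166 + -0.020045 = 0.025884 ≈ 0.0259


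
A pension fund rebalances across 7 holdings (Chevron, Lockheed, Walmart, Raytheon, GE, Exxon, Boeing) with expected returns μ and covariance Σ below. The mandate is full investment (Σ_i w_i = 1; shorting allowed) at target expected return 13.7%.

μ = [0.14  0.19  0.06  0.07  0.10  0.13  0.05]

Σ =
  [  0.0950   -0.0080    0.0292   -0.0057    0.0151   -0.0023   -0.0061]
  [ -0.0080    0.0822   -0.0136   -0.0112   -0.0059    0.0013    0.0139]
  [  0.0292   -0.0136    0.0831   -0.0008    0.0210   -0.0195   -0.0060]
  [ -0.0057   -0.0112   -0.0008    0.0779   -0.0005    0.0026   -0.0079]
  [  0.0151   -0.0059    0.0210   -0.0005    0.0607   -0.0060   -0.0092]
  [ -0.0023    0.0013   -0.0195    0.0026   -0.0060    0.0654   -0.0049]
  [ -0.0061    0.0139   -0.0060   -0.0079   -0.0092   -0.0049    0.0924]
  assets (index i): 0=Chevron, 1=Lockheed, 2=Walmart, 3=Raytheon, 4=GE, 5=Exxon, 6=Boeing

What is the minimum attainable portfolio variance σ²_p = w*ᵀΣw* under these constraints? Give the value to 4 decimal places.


u=Σ⁻¹μ = [1.3538  2.7476  0.9134  1.4018  1.6139  2.3967  0.6841]
v=Σ⁻¹𝟙 = [7.4139  15.9357  14.2592  16.6204  15.6019  21.3015  13.9447]
a=μᵀu=1.371671  b=𝟙ᵀu=11.111326  c=𝟙ᵀv=105.077305  D=ac−b²=20.669944
λ₁=(c·0.137−b)/D = (105.077305·0.137−11.111326)/20.669944 = 0.158891
λ₂=(a−b·0.137)/D = (1.371671−11.111326·0.137)/20.669944 = -0.007285
w* = 0.158891·u + -0.007285·v:
  w_0 = 0.158891·1.3538 + -0.007285·7.4139 = 0.1611  (Chevron)
  w_1 = 0.158891·2.7476 + -0.007285·15.9357 = 0.3205  (Lockheed)
  w_2 = 0.158891·0.9134 + -0.007285·14.2592 = 0.0413  (Walmart)
  w_3 = 0.158891·1.4018 + -0.007285·16.6204 = 0.1017  (Raytheon)
  w_4 = 0.158891·1.6139 + -0.007285·15.6019 = 0.1428  (GE)
  w_5 = 0.158891·2.3967 + -0.007285·21.3015 = 0.2256  (Exxon)
  w_6 = 0.158891·0.6841 + -0.007285·13.9447 = 0.0071  (Boeing)
Σw_i=1.0000  μᵀw=0.1370
σ²=wᵀΣw=λ₁·μ_p+λ₂ = 0.158891·0.137 + -0.007285 = 0.014483 ≈ 0.0145

0.0145


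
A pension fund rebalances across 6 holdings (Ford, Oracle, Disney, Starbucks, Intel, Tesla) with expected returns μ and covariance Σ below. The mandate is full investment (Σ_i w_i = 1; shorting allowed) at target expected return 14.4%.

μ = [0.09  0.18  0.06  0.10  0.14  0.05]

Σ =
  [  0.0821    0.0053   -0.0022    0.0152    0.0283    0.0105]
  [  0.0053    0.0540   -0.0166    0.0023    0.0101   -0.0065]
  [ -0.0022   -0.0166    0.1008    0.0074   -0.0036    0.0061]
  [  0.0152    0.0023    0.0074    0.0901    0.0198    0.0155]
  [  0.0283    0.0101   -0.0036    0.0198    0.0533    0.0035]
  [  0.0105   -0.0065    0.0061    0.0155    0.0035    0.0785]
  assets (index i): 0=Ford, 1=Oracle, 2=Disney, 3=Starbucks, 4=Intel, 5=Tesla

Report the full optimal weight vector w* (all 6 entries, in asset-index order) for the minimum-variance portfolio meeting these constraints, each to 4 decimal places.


u=Σ⁻¹μ = [0.1298  3.4000  1.1536  0.3985  1.8005  0.6525]
v=Σ⁻¹𝟙 = [5.2880  21.2035  12.8885  4.3403  10.4415  11.4632]
a=μᵀu=1.017442  b=𝟙ᵀu=7.534866  c=𝟙ᵀv=65.624997  D=ac−b²=9.995394
λ₁=(c·0.144−b)/D = (65.624997·0.144−7.534866)/9.995394 = 0.191602
λ₂=(a−b·0.144)/D = (1.017442−7.534866·0.144)/9.995394 = -0.006761
w* = 0.191602·u + -0.006761·v:
  w_0 = 0.191602·0.1298 + -0.006761·5.2880 = -0.0109  (Ford)
  w_1 = 0.191602·3.4000 + -0.006761·21.2035 = 0.5081  (Oracle)
  w_2 = 0.191602·1.1536 + -0.006761·12.8885 = 0.1339  (Disney)
  w_3 = 0.191602·0.3985 + -0.006761·4.3403 = 0.0470  (Starbucks)
  w_4 = 0.191602·1.8005 + -0.006761·10.4415 = 0.2744  (Intel)
  w_5 = 0.191602·0.6525 + -0.006761·11.4632 = 0.0475  (Tesla)
Σw_i=1.0000  μᵀw=0.1440
σ²=wᵀΣw=λ₁·μ_p+λ₂ = 0.191602·0.144 + -0.006761 = 0.020830 ≈ 0.0208

-0.0109  0.5081  0.1339  0.0470  0.2744  0.0475
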